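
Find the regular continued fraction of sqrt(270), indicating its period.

Write x_i = (sqrt(270) + m_i)/d_i with (m_0, d_0) = (0, 1). a_0 = floor(sqrt(270)) = 16, since 16^2 = 256 <= 270 < 289 = 17^2.
Iterate m_{i+1} = d_i*a_i - m_i, d_{i+1} = (270 - m_{i+1}^2)/d_i, a_{i+1} = floor((a_0 + m_{i+1})/d_{i+1}):
  m_1 = 1*16 - 0 = 16, d_1 = (270 - 16^2)/1 = 14/1 = 14, a_1 = floor((16 + 16)/14) = 2.
  m_2 = 14*2 - 16 = 12, d_2 = (270 - 12^2)/14 = 126/14 = 9, a_2 = floor((16 + 12)/9) = 3.
  m_3 = 9*3 - 12 = 15, d_3 = (270 - 15^2)/9 = 45/9 = 5, a_3 = floor((16 + 15)/5) = 6.
  m_4 = 5*6 - 15 = 15, d_4 = (270 - 15^2)/5 = 45/5 = 9, a_4 = floor((16 + 15)/9) = 3.
  m_5 = 9*3 - 15 = 12, d_5 = (270 - 12^2)/9 = 126/9 = 14, a_5 = floor((16 + 12)/14) = 2.
  m_6 = 14*2 - 12 = 16, d_6 = (270 - 16^2)/14 = 14/14 = 1, a_6 = floor((16 + 16)/1) = 32.
  m_7 = 1*32 - 16 = 16, d_7 = (270 - 16^2)/1 = 14/1 = 14: (m_7, d_7) = (m_1, d_1) = (16, 14), so from here the quotients repeat a_1, ..., a_6; the period length is 6.
Hence the expansion of sqrt(270) is a_0 = 16 followed by the repeating block 2, 3, 6, 3, 2, 32 (period 6).

[16; (2, 3, 6, 3, 2, 32)]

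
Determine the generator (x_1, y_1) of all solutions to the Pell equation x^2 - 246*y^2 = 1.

(x, y) = (88805, 5662)

First expand sqrt(246) as a continued fraction. With x_i = (sqrt(246) + m_i)/d_i and (m_0, d_0) = (0, 1): a_0 = floor(sqrt(246)) = 15, since 15^2 = 225 <= 246 < 256 = 16^2.
Iterate m_{i+1} = d_i*a_i - m_i, d_{i+1} = (246 - m_{i+1}^2)/d_i, a_{i+1} = floor((a_0 + m_{i+1})/d_{i+1}):
  m_1 = 1*15 - 0 = 15, d_1 = (246 - 15^2)/1 = 21/1 = 21, a_1 = floor((15 + 15)/21) = 1.
  m_2 = 21*1 - 15 = 6, d_2 = (246 - 6^2)/21 = 210/21 = 10, a_2 = floor((15 + 6)/10) = 2.
  m_3 = 10*2 - 6 = 14, d_3 = (246 - 14^2)/10 = 50/10 = 5, a_3 = floor((15 + 14)/5) = 5.
  m_4 = 5*5 - 14 = 11, d_4 = (246 - 11^2)/5 = 125/5 = 25, a_4 = floor((15 + 11)/25) = 1.
  m_5 = 25*1 - 11 = 14, d_5 = (246 - 14^2)/25 = 50/25 = 2, a_5 = floor((15 + 14)/2) = 14.
  m_6 = 2*14 - 14 = 14, d_6 = (246 - 14^2)/2 = 50/2 = 25, a_6 = floor((15 + 14)/25) = 1.
  m_7 = 25*1 - 14 = 11, d_7 = (246 - 11^2)/25 = 125/25 = 5, a_7 = floor((15 + 11)/5) = 5.
  m_8 = 5*5 - 11 = 14, d_8 = (246 - 14^2)/5 = 50/5 = 10, a_8 = floor((15 + 14)/10) = 2.
  m_9 = 10*2 - 14 = 6, d_9 = (246 - 6^2)/10 = 210/10 = 21, a_9 = floor((15 + 6)/21) = 1.
  m_10 = 21*1 - 6 = 15, d_10 = (246 - 15^2)/21 = 21/21 = 1, a_10 = floor((15 + 15)/1) = 30.
  m_11 = 1*30 - 15 = 15, d_11 = (246 - 15^2)/1 = 21/1 = 21: (m_11, d_11) = (m_1, d_1) = (15, 21), so from here the quotients repeat a_1, ..., a_10; the period length is 10.
So sqrt(246) = [15; (1, 2, 5, 1, 14, 1, 5, 2, 1, 30)] with period length k = 10.
k is even, so the fundamental solution of x^2 - 246y^2 = 1 is (p_{k-1}, q_{k-1}) = (p_9, q_9); compute convergents through index 9.
Convergents (p_i = a_i*p_{i-1} + p_{i-2}, q_i = a_i*q_{i-1} + q_{i-2} with p_{-2}=0, p_{-1}=1, q_{-2}=1, q_{-1}=0):
  i=0: a_0=15, p_0 = 15*1 + 0 = 15, q_0 = 15*0 + 1 = 1.
  i=1: a_1=1, p_1 = 1*15 + 1 = 16, q_1 = 1*1 + 0 = 1.
  i=2: a_2=2, p_2 = 2*16 + 15 = 47, q_2 = 2*1 + 1 = 3.
  i=3: a_3=5, p_3 = 5*47 + 16 = 251, q_3 = 5*3 + 1 = 16.
  i=4: a_4=1, p_4 = 1*251 + 47 = 298, q_4 = 1*16 + 3 = 19.
  i=5: a_5=14, p_5 = 14*298 + 251 = 4423, q_5 = 14*19 + 16 = 282.
  i=6: a_6=1, p_6 = 1*4423 + 298 = 4721, q_6 = 1*282 + 19 = 301.
  i=7: a_7=5, p_7 = 5*4721 + 4423 = 28028, q_7 = 5*301 + 282 = 1787.
  i=8: a_8=2, p_8 = 2*28028 + 4721 = 60777, q_8 = 2*1787 + 301 = 3875.
  i=9: a_9=1, p_9 = 1*60777 + 28028 = 88805, q_9 = 1*3875 + 1787 = 5662.
Check: 88805^2 - 246*5662^2 = 7886328025 - 7886328024 = 1, so (x, y) = (88805, 5662) solves the equation, and by the theorem it is the least positive solution.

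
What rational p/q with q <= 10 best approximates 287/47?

Expand x = 287/47 as a continued fraction with the Euclidean algorithm:
  287 = 6*47 + 5, so a_0 = 6.
  47 = 9*5 + 2, so a_1 = 9.
  5 = 2*2 + 1, so a_2 = 2.
  2 = 2*1 + 0, so a_3 = 2.
so x = [6; 9, 2, 2].
Convergents (p_i = a_i*p_{i-1} + p_{i-2}, q_i = a_i*q_{i-1} + q_{i-2} with p_{-2}=0, p_{-1}=1, q_{-2}=1, q_{-1}=0), until the denominator exceeds 10:
  i=0: a_0=6, p_0 = 6*1 + 0 = 6, q_0 = 6*0 + 1 = 1.
  i=1: a_1=9, p_1 = 9*6 + 1 = 55, q_1 = 9*1 + 0 = 9.
  i=2: a_2=2, p_2 = 2*55 + 6 = 116, q_2 = 2*9 + 1 = 19.
q_2 = 19 > 10, so the last convergent with denominator <= 10 is p_1/q_1 = 55/9.
The closest fraction with denominator <= 10 is either p_1/q_1 or the intermediate fraction (k*p_1 + p_0)/(k*q_1 + q_0) with the largest k >= 1 whose denominator stays <= 10; these approach x as k grows, and every other convergent or intermediate fraction in range is farther away.
Largest k: floor((10 - q_0)/q_1) = floor((10 - 1)/9) = 1.
That gives (1*55 + 6)/(1*9 + 1) = 61/10.
Compare the errors: |x - 55/9| = |287*9 - 55*47|/(47*9) = 2/423, and |x - 61/10| = |287*10 - 61*47|/(47*10) = 3/470.
Cross-multiplying, 2*470 = 940 < 1269 = 3*423, so 2/423 is smaller: the convergent 55/9 is closer to x than 61/10.

55/9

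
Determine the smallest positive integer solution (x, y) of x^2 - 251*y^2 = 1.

First expand sqrt(251) as a continued fraction. With x_i = (sqrt(251) + m_i)/d_i and (m_0, d_0) = (0, 1): a_0 = floor(sqrt(251)) = 15, since 15^2 = 225 <= 251 < 256 = 16^2.
Iterate m_{i+1} = d_i*a_i - m_i, d_{i+1} = (251 - m_{i+1}^2)/d_i, a_{i+1} = floor((a_0 + m_{i+1})/d_{i+1}):
  m_1 = 1*15 - 0 = 15, d_1 = (251 - 15^2)/1 = 26/1 = 26, a_1 = floor((15 + 15)/26) = 1.
  m_2 = 26*1 - 15 = 11, d_2 = (251 - 11^2)/26 = 130/26 = 5, a_2 = floor((15 + 11)/5) = 5.
  m_3 = 5*5 - 11 = 14, d_3 = (251 - 14^2)/5 = 55/5 = 11, a_3 = floor((15 + 14)/11) = 2.
  m_4 = 11*2 - 14 = 8, d_4 = (251 - 8^2)/11 = 187/11 = 17, a_4 = floor((15 + 8)/17) = 1.
  m_5 = 17*1 - 8 = 9, d_5 = (251 - 9^2)/17 = 170/17 = 10, a_5 = floor((15 + 9)/10) = 2.
  m_6 = 10*2 - 9 = 11, d_6 = (251 - 11^2)/10 = 130/10 = 13, a_6 = floor((15 + 11)/13) = 2.
  m_7 = 13*2 - 11 = 15, d_7 = (251 - 15^2)/13 = 26/13 = 2, a_7 = floor((15 + 15)/2) = 15.
  m_8 = 2*15 - 15 = 15, d_8 = (251 - 15^2)/2 = 26/2 = 13, a_8 = floor((15 + 15)/13) = 2.
  m_9 = 13*2 - 15 = 11, d_9 = (251 - 11^2)/13 = 130/13 = 10, a_9 = floor((15 + 11)/10) = 2.
  m_10 = 10*2 - 11 = 9, d_10 = (251 - 9^2)/10 = 170/10 = 17, a_10 = floor((15 + 9)/17) = 1.
  m_11 = 17*1 - 9 = 8, d_11 = (251 - 8^2)/17 = 187/17 = 11, a_11 = floor((15 + 8)/11) = 2.
  m_12 = 11*2 - 8 = 14, d_12 = (251 - 14^2)/11 = 55/11 = 5, a_12 = floor((15 + 14)/5) = 5.
  m_13 = 5*5 - 14 = 11, d_13 = (251 - 11^2)/5 = 130/5 = 26, a_13 = floor((15 + 11)/26) = 1.
  m_14 = 26*1 - 11 = 15, d_14 = (251 - 15^2)/26 = 26/26 = 1, a_14 = floor((15 + 15)/1) = 30.
  m_15 = 1*30 - 15 = 15, d_15 = (251 - 15^2)/1 = 26/1 = 26: (m_15, d_15) = (m_1, d_1) = (15, 26), so from here the quotients repeat a_1, ..., a_14; the period length is 14.
So sqrt(251) = [15; (1, 5, 2, 1, 2, 2, 15, 2, 2, 1, 2, 5, 1, 30)] with period length k = 14.
k is even, so the fundamental solution of x^2 - 251y^2 = 1 is (p_{k-1}, q_{k-1}) = (p_13, q_13); compute convergents through index 13.
Convergents (p_i = a_i*p_{i-1} + p_{i-2}, q_i = a_i*q_{i-1} + q_{i-2} with p_{-2}=0, p_{-1}=1, q_{-2}=1, q_{-1}=0):
  i=0: a_0=15, p_0 = 15*1 + 0 = 15, q_0 = 15*0 + 1 = 1.
  i=1: a_1=1, p_1 = 1*15 + 1 = 16, q_1 = 1*1 + 0 = 1.
  i=2: a_2=5, p_2 = 5*16 + 15 = 95, q_2 = 5*1 + 1 = 6.
  i=3: a_3=2, p_3 = 2*95 + 16 = 206, q_3 = 2*6 + 1 = 13.
  i=4: a_4=1, p_4 = 1*206 + 95 = 301, q_4 = 1*13 + 6 = 19.
  i=5: a_5=2, p_5 = 2*301 + 206 = 808, q_5 = 2*19 + 13 = 51.
  i=6: a_6=2, p_6 = 2*808 + 301 = 1917, q_6 = 2*51 + 19 = 121.
  i=7: a_7=15, p_7 = 15*1917 + 808 = 29563, q_7 = 15*121 + 51 = 1866.
  i=8: a_8=2, p_8 = 2*29563 + 1917 = 61043, q_8 = 2*1866 + 121 = 3853.
  i=9: a_9=2, p_9 = 2*61043 + 29563 = 151649, q_9 = 2*3853 + 1866 = 9572.
  i=10: a_10=1, p_10 = 1*151649 + 61043 = 212692, q_10 = 1*9572 + 3853 = 13425.
  i=11: a_11=2, p_11 = 2*212692 + 151649 = 577033, q_11 = 2*13425 + 9572 = 36422.
  i=12: a_12=5, p_12 = 5*577033 + 212692 = 3097857, q_12 = 5*36422 + 13425 = 195535.
  i=13: a_13=1, p_13 = 1*3097857 + 577033 = 3674890, q_13 = 1*195535 + 36422 = 231957.
Check: 3674890^2 - 251*231957^2 = 13504816512100 - 13504816512099 = 1, so (x, y) = (3674890, 231957) solves the equation, and by the theorem it is the least positive solution.

(x, y) = (3674890, 231957)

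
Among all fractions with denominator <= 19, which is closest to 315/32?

Expand x = 315/32 as a continued fraction with the Euclidean algorithm:
  315 = 9*32 + 27, so a_0 = 9.
  32 = 1*27 + 5, so a_1 = 1.
  27 = 5*5 + 2, so a_2 = 5.
  5 = 2*2 + 1, so a_3 = 2.
  2 = 2*1 + 0, so a_4 = 2.
so x = [9; 1, 5, 2, 2].
Convergents (p_i = a_i*p_{i-1} + p_{i-2}, q_i = a_i*q_{i-1} + q_{i-2} with p_{-2}=0, p_{-1}=1, q_{-2}=1, q_{-1}=0), until the denominator exceeds 19:
  i=0: a_0=9, p_0 = 9*1 + 0 = 9, q_0 = 9*0 + 1 = 1.
  i=1: a_1=1, p_1 = 1*9 + 1 = 10, q_1 = 1*1 + 0 = 1.
  i=2: a_2=5, p_2 = 5*10 + 9 = 59, q_2 = 5*1 + 1 = 6.
  i=3: a_3=2, p_3 = 2*59 + 10 = 128, q_3 = 2*6 + 1 = 13.
  i=4: a_4=2, p_4 = 2*128 + 59 = 315, q_4 = 2*13 + 6 = 32.
q_4 = 32 > 19, so the last convergent with denominator <= 19 is p_3/q_3 = 128/13.
The closest fraction with denominator <= 19 is either p_3/q_3 or the intermediate fraction (k*p_3 + p_2)/(k*q_3 + q_2) with the largest k >= 1 whose denominator stays <= 19; these approach x as k grows, and every other convergent or intermediate fraction in range is farther away.
Largest k: floor((19 - q_2)/q_3) = floor((19 - 6)/13) = 1.
That gives (1*128 + 59)/(1*13 + 6) = 187/19.
Compare the errors: |x - 128/13| = |315*13 - 128*32|/(32*13) = 1/416, and |x - 187/19| = |315*19 - 187*32|/(32*19) = 1/608.
Cross-multiplying, 1*416 = 416 < 608 = 1*608, so 1/608 is smaller: the intermediate fraction 187/19 is closer to x than 128/13.

187/19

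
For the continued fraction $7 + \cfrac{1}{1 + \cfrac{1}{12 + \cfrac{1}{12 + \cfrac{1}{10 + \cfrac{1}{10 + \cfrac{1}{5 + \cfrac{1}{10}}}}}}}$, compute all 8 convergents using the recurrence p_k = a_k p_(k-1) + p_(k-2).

7/1, 8/1, 103/13, 1244/157, 12543/1583, 126674/15987, 645913/81518, 6585804/831167

Using the convergent recurrence p_i = a_i*p_{i-1} + p_{i-2}, q_i = a_i*q_{i-1} + q_{i-2} with p_{-2}=0, p_{-1}=1, q_{-2}=1, q_{-1}=0:
  i=0: a_0=7, p_0 = 7*1 + 0 = 7, q_0 = 7*0 + 1 = 1.
  i=1: a_1=1, p_1 = 1*7 + 1 = 8, q_1 = 1*1 + 0 = 1.
  i=2: a_2=12, p_2 = 12*8 + 7 = 103, q_2 = 12*1 + 1 = 13.
  i=3: a_3=12, p_3 = 12*103 + 8 = 1244, q_3 = 12*13 + 1 = 157.
  i=4: a_4=10, p_4 = 10*1244 + 103 = 12543, q_4 = 10*157 + 13 = 1583.
  i=5: a_5=10, p_5 = 10*12543 + 1244 = 126674, q_5 = 10*1583 + 157 = 15987.
  i=6: a_6=5, p_6 = 5*126674 + 12543 = 645913, q_6 = 5*15987 + 1583 = 81518.
  i=7: a_7=10, p_7 = 10*645913 + 126674 = 6585804, q_7 = 10*81518 + 15987 = 831167.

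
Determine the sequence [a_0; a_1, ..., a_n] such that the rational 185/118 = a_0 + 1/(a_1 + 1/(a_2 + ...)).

Run the Euclidean algorithm on 185 and 118; the successive quotients are the partial quotients a_0, a_1, ... (each step inverts the fractional part left over by the previous one):
  185 = 1*118 + 67, so a_0 = 1.
  118 = 1*67 + 51, so a_1 = 1.
  67 = 1*51 + 16, so a_2 = 1.
  51 = 3*16 + 3, so a_3 = 3.
  16 = 5*3 + 1, so a_4 = 5.
  3 = 3*1 + 0, so a_5 = 3.
The remainder reaches 0 after 6 divisions, so the expansion has 6 partial quotients, read off in order.

[1; 1, 1, 3, 5, 3]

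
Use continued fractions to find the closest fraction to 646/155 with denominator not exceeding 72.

25/6

Expand x = 646/155 as a continued fraction with the Euclidean algorithm:
  646 = 4*155 + 26, so a_0 = 4.
  155 = 5*26 + 25, so a_1 = 5.
  26 = 1*25 + 1, so a_2 = 1.
  25 = 25*1 + 0, so a_3 = 25.
so x = [4; 5, 1, 25].
Convergents (p_i = a_i*p_{i-1} + p_{i-2}, q_i = a_i*q_{i-1} + q_{i-2} with p_{-2}=0, p_{-1}=1, q_{-2}=1, q_{-1}=0), until the denominator exceeds 72:
  i=0: a_0=4, p_0 = 4*1 + 0 = 4, q_0 = 4*0 + 1 = 1.
  i=1: a_1=5, p_1 = 5*4 + 1 = 21, q_1 = 5*1 + 0 = 5.
  i=2: a_2=1, p_2 = 1*21 + 4 = 25, q_2 = 1*5 + 1 = 6.
  i=3: a_3=25, p_3 = 25*25 + 21 = 646, q_3 = 25*6 + 5 = 155.
q_3 = 155 > 72, so the last convergent with denominator <= 72 is p_2/q_2 = 25/6.
The closest fraction with denominator <= 72 is either p_2/q_2 or the intermediate fraction (k*p_2 + p_1)/(k*q_2 + q_1) with the largest k >= 1 whose denominator stays <= 72; these approach x as k grows, and every other convergent or intermediate fraction in range is farther away.
Largest k: floor((72 - q_1)/q_2) = floor((72 - 5)/6) = 11.
That gives (11*25 + 21)/(11*6 + 5) = 296/71.
Compare the errors: |x - 25/6| = |646*6 - 25*155|/(155*6) = 1/930, and |x - 296/71| = |646*71 - 296*155|/(155*71) = 14/11005.
Cross-multiplying, 1*11005 = 11005 < 13020 = 14*930, so 1/930 is smaller: the convergent 25/6 is closer to x than 296/71.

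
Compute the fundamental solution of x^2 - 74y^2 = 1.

First expand sqrt(74) as a continued fraction. With x_i = (sqrt(74) + m_i)/d_i and (m_0, d_0) = (0, 1): a_0 = floor(sqrt(74)) = 8, since 8^2 = 64 <= 74 < 81 = 9^2.
Iterate m_{i+1} = d_i*a_i - m_i, d_{i+1} = (74 - m_{i+1}^2)/d_i, a_{i+1} = floor((a_0 + m_{i+1})/d_{i+1}):
  m_1 = 1*8 - 0 = 8, d_1 = (74 - 8^2)/1 = 10/1 = 10, a_1 = floor((8 + 8)/10) = 1.
  m_2 = 10*1 - 8 = 2, d_2 = (74 - 2^2)/10 = 70/10 = 7, a_2 = floor((8 + 2)/7) = 1.
  m_3 = 7*1 - 2 = 5, d_3 = (74 - 5^2)/7 = 49/7 = 7, a_3 = floor((8 + 5)/7) = 1.
  m_4 = 7*1 - 5 = 2, d_4 = (74 - 2^2)/7 = 70/7 = 10, a_4 = floor((8 + 2)/10) = 1.
  m_5 = 10*1 - 2 = 8, d_5 = (74 - 8^2)/10 = 10/10 = 1, a_5 = floor((8 + 8)/1) = 16.
  m_6 = 1*16 - 8 = 8, d_6 = (74 - 8^2)/1 = 10/1 = 10: (m_6, d_6) = (m_1, d_1) = (8, 10), so from here the quotients repeat a_1, ..., a_5; the period length is 5.
So sqrt(74) = [8; (1, 1, 1, 1, 16)] with period length k = 5.
k is odd, so (p_{k-1}, q_{k-1}) only solves x^2 - 74y^2 = -1 and the fundamental solution of x^2 - 74y^2 = 1 is (p_{2k-1}, q_{2k-1}) = (p_9, q_9); compute convergents through index 9, running through the period twice.
Convergents (p_i = a_i*p_{i-1} + p_{i-2}, q_i = a_i*q_{i-1} + q_{i-2} with p_{-2}=0, p_{-1}=1, q_{-2}=1, q_{-1}=0):
  i=0: a_0=8, p_0 = 8*1 + 0 = 8, q_0 = 8*0 + 1 = 1.
  i=1: a_1=1, p_1 = 1*8 + 1 = 9, q_1 = 1*1 + 0 = 1.
  i=2: a_2=1, p_2 = 1*9 + 8 = 17, q_2 = 1*1 + 1 = 2.
  i=3: a_3=1, p_3 = 1*17 + 9 = 26, q_3 = 1*2 + 1 = 3.
  i=4: a_4=1, p_4 = 1*26 + 17 = 43, q_4 = 1*3 + 2 = 5.
  i=5: a_5=16, p_5 = 16*43 + 26 = 714, q_5 = 16*5 + 3 = 83.
  i=6: a_6=1, p_6 = 1*714 + 43 = 757, q_6 = 1*83 + 5 = 88.
  i=7: a_7=1, p_7 = 1*757 + 714 = 1471, q_7 = 1*88 + 83 = 171.
  i=8: a_8=1, p_8 = 1*1471 + 757 = 2228, q_8 = 1*171 + 88 = 259.
  i=9: a_9=1, p_9 = 1*2228 + 1471 = 3699, q_9 = 1*259 + 171 = 430.
Indeed p_4^2 - 74*q_4^2 = 1849 - 1850 = -1, not +1.
Check: 3699^2 - 74*430^2 = 13682601 - 13682600 = 1, so (x, y) = (3699, 430) solves the equation, and by the theorem it is the least positive solution.

(x, y) = (3699, 430)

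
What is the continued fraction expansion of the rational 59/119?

Run the Euclidean algorithm on 59 and 119; the successive quotients are the partial quotients a_0, a_1, ... (each step inverts the fractional part left over by the previous one):
  59 = 0*119 + 59, so a_0 = 0.
  119 = 2*59 + 1, so a_1 = 2.
  59 = 59*1 + 0, so a_2 = 59.
The remainder reaches 0 after 3 divisions, so the expansion has 3 partial quotients, read off in order.

[0; 2, 59]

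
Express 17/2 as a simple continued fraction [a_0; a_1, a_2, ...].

[8; 2]

Run the Euclidean algorithm on 17 and 2; the successive quotients are the partial quotients a_0, a_1, ... (each step inverts the fractional part left over by the previous one):
  17 = 8*2 + 1, so a_0 = 8.
  2 = 2*1 + 0, so a_1 = 2.
The remainder reaches 0 after 2 divisions, so the expansion has 2 partial quotients, read off in order.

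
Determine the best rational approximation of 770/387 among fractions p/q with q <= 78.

Expand x = 770/387 as a continued fraction with the Euclidean algorithm:
  770 = 1*387 + 383, so a_0 = 1.
  387 = 1*383 + 4, so a_1 = 1.
  383 = 95*4 + 3, so a_2 = 95.
  4 = 1*3 + 1, so a_3 = 1.
  3 = 3*1 + 0, so a_4 = 3.
so x = [1; 1, 95, 1, 3].
Convergents (p_i = a_i*p_{i-1} + p_{i-2}, q_i = a_i*q_{i-1} + q_{i-2} with p_{-2}=0, p_{-1}=1, q_{-2}=1, q_{-1}=0), until the denominator exceeds 78:
  i=0: a_0=1, p_0 = 1*1 + 0 = 1, q_0 = 1*0 + 1 = 1.
  i=1: a_1=1, p_1 = 1*1 + 1 = 2, q_1 = 1*1 + 0 = 1.
  i=2: a_2=95, p_2 = 95*2 + 1 = 191, q_2 = 95*1 + 1 = 96.
q_2 = 96 > 78, so the last convergent with denominator <= 78 is p_1/q_1 = 2/1.
The closest fraction with denominator <= 78 is either p_1/q_1 or the intermediate fraction (k*p_1 + p_0)/(k*q_1 + q_0) with the largest k >= 1 whose denominator stays <= 78; these approach x as k grows, and every other convergent or intermediate fraction in range is farther away.
Largest k: floor((78 - q_0)/q_1) = floor((78 - 1)/1) = 77.
That gives (77*2 + 1)/(77*1 + 1) = 155/78.
Compare the errors: |x - 2/1| = |770*1 - 2*387|/(387*1) = 4/387, and |x - 155/78| = |770*78 - 155*387|/(387*78) = 75/30186.
Cross-multiplying, 75*387 = 29025 < 120744 = 4*30186, so 75/30186 is smaller: the intermediate fraction 155/78 is closer to x than 2/1.

155/78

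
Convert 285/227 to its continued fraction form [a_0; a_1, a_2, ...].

[1; 3, 1, 10, 1, 1, 2]

Run the Euclidean algorithm on 285 and 227; the successive quotients are the partial quotients a_0, a_1, ... (each step inverts the fractional part left over by the previous one):
  285 = 1*227 + 58, so a_0 = 1.
  227 = 3*58 + 53, so a_1 = 3.
  58 = 1*53 + 5, so a_2 = 1.
  53 = 10*5 + 3, so a_3 = 10.
  5 = 1*3 + 2, so a_4 = 1.
  3 = 1*2 + 1, so a_5 = 1.
  2 = 2*1 + 0, so a_6 = 2.
The remainder reaches 0 after 7 divisions, so the expansion has 7 partial quotients, read off in order.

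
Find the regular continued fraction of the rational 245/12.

[20; 2, 2, 2]

Run the Euclidean algorithm on 245 and 12; the successive quotients are the partial quotients a_0, a_1, ... (each step inverts the fractional part left over by the previous one):
  245 = 20*12 + 5, so a_0 = 20.
  12 = 2*5 + 2, so a_1 = 2.
  5 = 2*2 + 1, so a_2 = 2.
  2 = 2*1 + 0, so a_3 = 2.
The remainder reaches 0 after 4 divisions, so the expansion has 4 partial quotients, read off in order.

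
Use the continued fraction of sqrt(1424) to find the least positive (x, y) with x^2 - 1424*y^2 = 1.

First expand sqrt(1424) as a continued fraction. With x_i = (sqrt(1424) + m_i)/d_i and (m_0, d_0) = (0, 1): a_0 = floor(sqrt(1424)) = 37, since 37^2 = 1369 <= 1424 < 1444 = 38^2.
Iterate m_{i+1} = d_i*a_i - m_i, d_{i+1} = (1424 - m_{i+1}^2)/d_i, a_{i+1} = floor((a_0 + m_{i+1})/d_{i+1}):
  m_1 = 1*37 - 0 = 37, d_1 = (1424 - 37^2)/1 = 55/1 = 55, a_1 = floor((37 + 37)/55) = 1.
  m_2 = 55*1 - 37 = 18, d_2 = (1424 - 18^2)/55 = 1100/55 = 20, a_2 = floor((37 + 18)/20) = 2.
  m_3 = 20*2 - 18 = 22, d_3 = (1424 - 22^2)/20 = 940/20 = 47, a_3 = floor((37 + 22)/47) = 1.
  m_4 = 47*1 - 22 = 25, d_4 = (1424 - 25^2)/47 = 799/47 = 17, a_4 = floor((37 + 25)/17) = 3.
  m_5 = 17*3 - 25 = 26, d_5 = (1424 - 26^2)/17 = 748/17 = 44, a_5 = floor((37 + 26)/44) = 1.
  m_6 = 44*1 - 26 = 18, d_6 = (1424 - 18^2)/44 = 1100/44 = 25, a_6 = floor((37 + 18)/25) = 2.
  m_7 = 25*2 - 18 = 32, d_7 = (1424 - 32^2)/25 = 400/25 = 16, a_7 = floor((37 + 32)/16) = 4.
  m_8 = 16*4 - 32 = 32, d_8 = (1424 - 32^2)/16 = 400/16 = 25, a_8 = floor((37 + 32)/25) = 2.
  m_9 = 25*2 - 32 = 18, d_9 = (1424 - 18^2)/25 = 1100/25 = 44, a_9 = floor((37 + 18)/44) = 1.
  m_10 = 44*1 - 18 = 26, d_10 = (1424 - 26^2)/44 = 748/44 = 17, a_10 = floor((37 + 26)/17) = 3.
  m_11 = 17*3 - 26 = 25, d_11 = (1424 - 25^2)/17 = 799/17 = 47, a_11 = floor((37 + 25)/47) = 1.
  m_12 = 47*1 - 25 = 22, d_12 = (1424 - 22^2)/47 = 940/47 = 20, a_12 = floor((37 + 22)/20) = 2.
  m_13 = 20*2 - 22 = 18, d_13 = (1424 - 18^2)/20 = 1100/20 = 55, a_13 = floor((37 + 18)/55) = 1.
  m_14 = 55*1 - 18 = 37, d_14 = (1424 - 37^2)/55 = 55/55 = 1, a_14 = floor((37 + 37)/1) = 74.
  m_15 = 1*74 - 37 = 37, d_15 = (1424 - 37^2)/1 = 55/1 = 55: (m_15, d_15) = (m_1, d_1) = (37, 55), so from here the quotients repeat a_1, ..., a_14; the period length is 14.
So sqrt(1424) = [37; (1, 2, 1, 3, 1, 2, 4, 2, 1, 3, 1, 2, 1, 74)] with period length k = 14.
k is even, so the fundamental solution of x^2 - 1424y^2 = 1 is (p_{k-1}, q_{k-1}) = (p_13, q_13); compute convergents through index 13.
Convergents (p_i = a_i*p_{i-1} + p_{i-2}, q_i = a_i*q_{i-1} + q_{i-2} with p_{-2}=0, p_{-1}=1, q_{-2}=1, q_{-1}=0):
  i=0: a_0=37, p_0 = 37*1 + 0 = 37, q_0 = 37*0 + 1 = 1.
  i=1: a_1=1, p_1 = 1*37 + 1 = 38, q_1 = 1*1 + 0 = 1.
  i=2: a_2=2, p_2 = 2*38 + 37 = 113, q_2 = 2*1 + 1 = 3.
  i=3: a_3=1, p_3 = 1*113 + 38 = 151, q_3 = 1*3 + 1 = 4.
  i=4: a_4=3, p_4 = 3*151 + 113 = 566, q_4 = 3*4 + 3 = 15.
  i=5: a_5=1, p_5 = 1*566 + 151 = 717, q_5 = 1*15 + 4 = 19.
  i=6: a_6=2, p_6 = 2*717 + 566 = 2000, q_6 = 2*19 + 15 = 53.
  i=7: a_7=4, p_7 = 4*2000 + 717 = 8717, q_7 = 4*53 + 19 = 231.
  i=8: a_8=2, p_8 = 2*8717 + 2000 = 19434, q_8 = 2*231 + 53 = 515.
  i=9: a_9=1, p_9 = 1*19434 + 8717 = 28151, q_9 = 1*515 + 231 = 746.
  i=10: a_10=3, p_10 = 3*28151 + 19434 = 103887, q_10 = 3*746 + 515 = 2753.
  i=11: a_11=1, p_11 = 1*103887 + 28151 = 132038, q_11 = 1*2753 + 746 = 3499.
  i=12: a_12=2, p_12 = 2*132038 + 103887 = 367963, q_12 = 2*3499 + 2753 = 9751.
  i=13: a_13=1, p_13 = 1*367963 + 132038 = 500001, q_13 = 1*9751 + 3499 = 13250.
Check: 500001^2 - 1424*13250^2 = 250001000001 - 250001000000 = 1, so (x, y) = (500001, 13250) solves the equation, and by the theorem it is the least positive solution.

(x, y) = (500001, 13250)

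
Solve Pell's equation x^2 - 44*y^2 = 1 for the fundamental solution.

(x, y) = (199, 30)

First expand sqrt(44) as a continued fraction. With x_i = (sqrt(44) + m_i)/d_i and (m_0, d_0) = (0, 1): a_0 = floor(sqrt(44)) = 6, since 6^2 = 36 <= 44 < 49 = 7^2.
Iterate m_{i+1} = d_i*a_i - m_i, d_{i+1} = (44 - m_{i+1}^2)/d_i, a_{i+1} = floor((a_0 + m_{i+1})/d_{i+1}):
  m_1 = 1*6 - 0 = 6, d_1 = (44 - 6^2)/1 = 8/1 = 8, a_1 = floor((6 + 6)/8) = 1.
  m_2 = 8*1 - 6 = 2, d_2 = (44 - 2^2)/8 = 40/8 = 5, a_2 = floor((6 + 2)/5) = 1.
  m_3 = 5*1 - 2 = 3, d_3 = (44 - 3^2)/5 = 35/5 = 7, a_3 = floor((6 + 3)/7) = 1.
  m_4 = 7*1 - 3 = 4, d_4 = (44 - 4^2)/7 = 28/7 = 4, a_4 = floor((6 + 4)/4) = 2.
  m_5 = 4*2 - 4 = 4, d_5 = (44 - 4^2)/4 = 28/4 = 7, a_5 = floor((6 + 4)/7) = 1.
  m_6 = 7*1 - 4 = 3, d_6 = (44 - 3^2)/7 = 35/7 = 5, a_6 = floor((6 + 3)/5) = 1.
  m_7 = 5*1 - 3 = 2, d_7 = (44 - 2^2)/5 = 40/5 = 8, a_7 = floor((6 + 2)/8) = 1.
  m_8 = 8*1 - 2 = 6, d_8 = (44 - 6^2)/8 = 8/8 = 1, a_8 = floor((6 + 6)/1) = 12.
  m_9 = 1*12 - 6 = 6, d_9 = (44 - 6^2)/1 = 8/1 = 8: (m_9, d_9) = (m_1, d_1) = (6, 8), so from here the quotients repeat a_1, ..., a_8; the period length is 8.
So sqrt(44) = [6; (1, 1, 1, 2, 1, 1, 1, 12)] with period length k = 8.
k is even, so the fundamental solution of x^2 - 44y^2 = 1 is (p_{k-1}, q_{k-1}) = (p_7, q_7); compute convergents through index 7.
Convergents (p_i = a_i*p_{i-1} + p_{i-2}, q_i = a_i*q_{i-1} + q_{i-2} with p_{-2}=0, p_{-1}=1, q_{-2}=1, q_{-1}=0):
  i=0: a_0=6, p_0 = 6*1 + 0 = 6, q_0 = 6*0 + 1 = 1.
  i=1: a_1=1, p_1 = 1*6 + 1 = 7, q_1 = 1*1 + 0 = 1.
  i=2: a_2=1, p_2 = 1*7 + 6 = 13, q_2 = 1*1 + 1 = 2.
  i=3: a_3=1, p_3 = 1*13 + 7 = 20, q_3 = 1*2 + 1 = 3.
  i=4: a_4=2, p_4 = 2*20 + 13 = 53, q_4 = 2*3 + 2 = 8.
  i=5: a_5=1, p_5 = 1*53 + 20 = 73, q_5 = 1*8 + 3 = 11.
  i=6: a_6=1, p_6 = 1*73 + 53 = 126, q_6 = 1*11 + 8 = 19.
  i=7: a_7=1, p_7 = 1*126 + 73 = 199, q_7 = 1*19 + 11 = 30.
Check: 199^2 - 44*30^2 = 39601 - 39600 = 1, so (x, y) = (199, 30) solves the equation, and by the theorem it is the least positive solution.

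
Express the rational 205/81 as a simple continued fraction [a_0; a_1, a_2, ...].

[2; 1, 1, 7, 1, 1, 2]

Run the Euclidean algorithm on 205 and 81; the successive quotients are the partial quotients a_0, a_1, ... (each step inverts the fractional part left over by the previous one):
  205 = 2*81 + 43, so a_0 = 2.
  81 = 1*43 + 38, so a_1 = 1.
  43 = 1*38 + 5, so a_2 = 1.
  38 = 7*5 + 3, so a_3 = 7.
  5 = 1*3 + 2, so a_4 = 1.
  3 = 1*2 + 1, so a_5 = 1.
  2 = 2*1 + 0, so a_6 = 2.
The remainder reaches 0 after 7 divisions, so the expansion has 7 partial quotients, read off in order.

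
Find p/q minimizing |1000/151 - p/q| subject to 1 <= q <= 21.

Expand x = 1000/151 as a continued fraction with the Euclidean algorithm:
  1000 = 6*151 + 94, so a_0 = 6.
  151 = 1*94 + 57, so a_1 = 1.
  94 = 1*57 + 37, so a_2 = 1.
  57 = 1*37 + 20, so a_3 = 1.
  37 = 1*20 + 17, so a_4 = 1.
  20 = 1*17 + 3, so a_5 = 1.
  17 = 5*3 + 2, so a_6 = 5.
  3 = 1*2 + 1, so a_7 = 1.
  2 = 2*1 + 0, so a_8 = 2.
so x = [6; 1, 1, 1, 1, 1, 5, 1, 2].
Convergents (p_i = a_i*p_{i-1} + p_{i-2}, q_i = a_i*q_{i-1} + q_{i-2} with p_{-2}=0, p_{-1}=1, q_{-2}=1, q_{-1}=0), until the denominator exceeds 21:
  i=0: a_0=6, p_0 = 6*1 + 0 = 6, q_0 = 6*0 + 1 = 1.
  i=1: a_1=1, p_1 = 1*6 + 1 = 7, q_1 = 1*1 + 0 = 1.
  i=2: a_2=1, p_2 = 1*7 + 6 = 13, q_2 = 1*1 + 1 = 2.
  i=3: a_3=1, p_3 = 1*13 + 7 = 20, q_3 = 1*2 + 1 = 3.
  i=4: a_4=1, p_4 = 1*20 + 13 = 33, q_4 = 1*3 + 2 = 5.
  i=5: a_5=1, p_5 = 1*33 + 20 = 53, q_5 = 1*5 + 3 = 8.
  i=6: a_6=5, p_6 = 5*53 + 33 = 298, q_6 = 5*8 + 5 = 45.
q_6 = 45 > 21, so the last convergent with denominator <= 21 is p_5/q_5 = 53/8.
The closest fraction with denominator <= 21 is either p_5/q_5 or the intermediate fraction (k*p_5 + p_4)/(k*q_5 + q_4) with the largest k >= 1 whose denominator stays <= 21; these approach x as k grows, and every other convergent or intermediate fraction in range is farther away.
Largest k: floor((21 - q_4)/q_5) = floor((21 - 5)/8) = 2.
That gives (2*53 + 33)/(2*8 + 5) = 139/21.
Compare the errors: |x - 53/8| = |1000*8 - 53*151|/(151*8) = 3/1208, and |x - 139/21| = |1000*21 - 139*151|/(151*21) = 11/3171.
Cross-multiplying, 3*3171 = 9513 < 13288 = 11*1208, so 3/1208 is smaller: the convergent 53/8 is closer to x than 139/21.

53/8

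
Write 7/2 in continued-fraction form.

[3; 2]

Run the Euclidean algorithm on 7 and 2; the successive quotients are the partial quotients a_0, a_1, ... (each step inverts the fractional part left over by the previous one):
  7 = 3*2 + 1, so a_0 = 3.
  2 = 2*1 + 0, so a_1 = 2.
The remainder reaches 0 after 2 divisions, so the expansion has 2 partial quotients, read off in order.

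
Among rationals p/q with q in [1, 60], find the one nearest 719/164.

Expand x = 719/164 as a continued fraction with the Euclidean algorithm:
  719 = 4*164 + 63, so a_0 = 4.
  164 = 2*63 + 38, so a_1 = 2.
  63 = 1*38 + 25, so a_2 = 1.
  38 = 1*25 + 13, so a_3 = 1.
  25 = 1*13 + 12, so a_4 = 1.
  13 = 1*12 + 1, so a_5 = 1.
  12 = 12*1 + 0, so a_6 = 12.
so x = [4; 2, 1, 1, 1, 1, 12].
Convergents (p_i = a_i*p_{i-1} + p_{i-2}, q_i = a_i*q_{i-1} + q_{i-2} with p_{-2}=0, p_{-1}=1, q_{-2}=1, q_{-1}=0), until the denominator exceeds 60:
  i=0: a_0=4, p_0 = 4*1 + 0 = 4, q_0 = 4*0 + 1 = 1.
  i=1: a_1=2, p_1 = 2*4 + 1 = 9, q_1 = 2*1 + 0 = 2.
  i=2: a_2=1, p_2 = 1*9 + 4 = 13, q_2 = 1*2 + 1 = 3.
  i=3: a_3=1, p_3 = 1*13 + 9 = 22, q_3 = 1*3 + 2 = 5.
  i=4: a_4=1, p_4 = 1*22 + 13 = 35, q_4 = 1*5 + 3 = 8.
  i=5: a_5=1, p_5 = 1*35 + 22 = 57, q_5 = 1*8 + 5 = 13.
  i=6: a_6=12, p_6 = 12*57 + 35 = 719, q_6 = 12*13 + 8 = 164.
q_6 = 164 > 60, so the last convergent with denominator <= 60 is p_5/q_5 = 57/13.
The closest fraction with denominator <= 60 is either p_5/q_5 or the intermediate fraction (k*p_5 + p_4)/(k*q_5 + q_4) with the largest k >= 1 whose denominator stays <= 60; these approach x as k grows, and every other convergent or intermediate fraction in range is farther away.
Largest k: floor((60 - q_4)/q_5) = floor((60 - 8)/13) = 4.
That gives (4*57 + 35)/(4*13 + 8) = 263/60.
Compare the errors: |x - 57/13| = |719*13 - 57*164|/(164*13) = 1/2132, and |x - 263/60| = |719*60 - 263*164|/(164*60) = 8/9840.
Cross-multiplying, 1*9840 = 9840 < 17056 = 8*2132, so 1/2132 is smaller: the convergent 57/13 is closer to x than 263/60.

57/13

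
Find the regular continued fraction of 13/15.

[0; 1, 6, 2]

Run the Euclidean algorithm on 13 and 15; the successive quotients are the partial quotients a_0, a_1, ... (each step inverts the fractional part left over by the previous one):
  13 = 0*15 + 13, so a_0 = 0.
  15 = 1*13 + 2, so a_1 = 1.
  13 = 6*2 + 1, so a_2 = 6.
  2 = 2*1 + 0, so a_3 = 2.
The remainder reaches 0 after 4 divisions, so the expansion has 4 partial quotients, read off in order.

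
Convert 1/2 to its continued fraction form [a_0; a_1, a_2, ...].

Run the Euclidean algorithm on 1 and 2; the successive quotients are the partial quotients a_0, a_1, ... (each step inverts the fractional part left over by the previous one):
  1 = 0*2 + 1, so a_0 = 0.
  2 = 2*1 + 0, so a_1 = 2.
The remainder reaches 0 after 2 divisions, so the expansion has 2 partial quotients, read off in order.

[0; 2]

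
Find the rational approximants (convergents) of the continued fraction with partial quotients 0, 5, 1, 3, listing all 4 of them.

Using the convergent recurrence p_i = a_i*p_{i-1} + p_{i-2}, q_i = a_i*q_{i-1} + q_{i-2} with p_{-2}=0, p_{-1}=1, q_{-2}=1, q_{-1}=0:
  i=0: a_0=0, p_0 = 0*1 + 0 = 0, q_0 = 0*0 + 1 = 1.
  i=1: a_1=5, p_1 = 5*0 + 1 = 1, q_1 = 5*1 + 0 = 5.
  i=2: a_2=1, p_2 = 1*1 + 0 = 1, q_2 = 1*5 + 1 = 6.
  i=3: a_3=3, p_3 = 3*1 + 1 = 4, q_3 = 3*6 + 5 = 23.

0/1, 1/5, 1/6, 4/23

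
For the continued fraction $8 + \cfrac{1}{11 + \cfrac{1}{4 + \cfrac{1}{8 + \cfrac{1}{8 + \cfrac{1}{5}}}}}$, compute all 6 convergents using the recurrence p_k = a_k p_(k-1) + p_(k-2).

8/1, 89/11, 364/45, 3001/371, 24372/3013, 124861/15436

Using the convergent recurrence p_i = a_i*p_{i-1} + p_{i-2}, q_i = a_i*q_{i-1} + q_{i-2} with p_{-2}=0, p_{-1}=1, q_{-2}=1, q_{-1}=0:
  i=0: a_0=8, p_0 = 8*1 + 0 = 8, q_0 = 8*0 + 1 = 1.
  i=1: a_1=11, p_1 = 11*8 + 1 = 89, q_1 = 11*1 + 0 = 11.
  i=2: a_2=4, p_2 = 4*89 + 8 = 364, q_2 = 4*11 + 1 = 45.
  i=3: a_3=8, p_3 = 8*364 + 89 = 3001, q_3 = 8*45 + 11 = 371.
  i=4: a_4=8, p_4 = 8*3001 + 364 = 24372, q_4 = 8*371 + 45 = 3013.
  i=5: a_5=5, p_5 = 5*24372 + 3001 = 124861, q_5 = 5*3013 + 371 = 15436.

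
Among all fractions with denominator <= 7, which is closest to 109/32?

17/5

Expand x = 109/32 as a continued fraction with the Euclidean algorithm:
  109 = 3*32 + 13, so a_0 = 3.
  32 = 2*13 + 6, so a_1 = 2.
  13 = 2*6 + 1, so a_2 = 2.
  6 = 6*1 + 0, so a_3 = 6.
so x = [3; 2, 2, 6].
Convergents (p_i = a_i*p_{i-1} + p_{i-2}, q_i = a_i*q_{i-1} + q_{i-2} with p_{-2}=0, p_{-1}=1, q_{-2}=1, q_{-1}=0), until the denominator exceeds 7:
  i=0: a_0=3, p_0 = 3*1 + 0 = 3, q_0 = 3*0 + 1 = 1.
  i=1: a_1=2, p_1 = 2*3 + 1 = 7, q_1 = 2*1 + 0 = 2.
  i=2: a_2=2, p_2 = 2*7 + 3 = 17, q_2 = 2*2 + 1 = 5.
  i=3: a_3=6, p_3 = 6*17 + 7 = 109, q_3 = 6*5 + 2 = 32.
q_3 = 32 > 7, so the last convergent with denominator <= 7 is p_2/q_2 = 17/5.
The closest fraction with denominator <= 7 is either p_2/q_2 or the intermediate fraction (k*p_2 + p_1)/(k*q_2 + q_1) with the largest k >= 1 whose denominator stays <= 7; these approach x as k grows, and every other convergent or intermediate fraction in range is farther away.
Largest k: floor((7 - q_1)/q_2) = floor((7 - 2)/5) = 1.
That gives (1*17 + 7)/(1*5 + 2) = 24/7.
Compare the errors: |x - 17/5| = |109*5 - 17*32|/(32*5) = 1/160, and |x - 24/7| = |109*7 - 24*32|/(32*7) = 5/224.
Cross-multiplying, 1*224 = 224 < 800 = 5*160, so 1/160 is smaller: the convergent 17/5 is closer to x than 24/7.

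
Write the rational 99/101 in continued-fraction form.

[0; 1, 49, 2]

Run the Euclidean algorithm on 99 and 101; the successive quotients are the partial quotients a_0, a_1, ... (each step inverts the fractional part left over by the previous one):
  99 = 0*101 + 99, so a_0 = 0.
  101 = 1*99 + 2, so a_1 = 1.
  99 = 49*2 + 1, so a_2 = 49.
  2 = 2*1 + 0, so a_3 = 2.
The remainder reaches 0 after 4 divisions, so the expansion has 4 partial quotients, read off in order.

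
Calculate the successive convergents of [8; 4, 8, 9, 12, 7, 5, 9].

Using the convergent recurrence p_i = a_i*p_{i-1} + p_{i-2}, q_i = a_i*q_{i-1} + q_{i-2} with p_{-2}=0, p_{-1}=1, q_{-2}=1, q_{-1}=0:
  i=0: a_0=8, p_0 = 8*1 + 0 = 8, q_0 = 8*0 + 1 = 1.
  i=1: a_1=4, p_1 = 4*8 + 1 = 33, q_1 = 4*1 + 0 = 4.
  i=2: a_2=8, p_2 = 8*33 + 8 = 272, q_2 = 8*4 + 1 = 33.
  i=3: a_3=9, p_3 = 9*272 + 33 = 2481, q_3 = 9*33 + 4 = 301.
  i=4: a_4=12, p_4 = 12*2481 + 272 = 30044, q_4 = 12*301 + 33 = 3645.
  i=5: a_5=7, p_5 = 7*30044 + 2481 = 212789, q_5 = 7*3645 + 301 = 25816.
  i=6: a_6=5, p_6 = 5*212789 + 30044 = 1093989, q_6 = 5*25816 + 3645 = 132725.
  i=7: a_7=9, p_7 = 9*1093989 + 212789 = 10058690, q_7 = 9*132725 + 25816 = 1220341.

8/1, 33/4, 272/33, 2481/301, 30044/3645, 212789/25816, 1093989/132725, 10058690/1220341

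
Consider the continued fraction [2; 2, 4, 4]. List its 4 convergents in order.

Using the convergent recurrence p_i = a_i*p_{i-1} + p_{i-2}, q_i = a_i*q_{i-1} + q_{i-2} with p_{-2}=0, p_{-1}=1, q_{-2}=1, q_{-1}=0:
  i=0: a_0=2, p_0 = 2*1 + 0 = 2, q_0 = 2*0 + 1 = 1.
  i=1: a_1=2, p_1 = 2*2 + 1 = 5, q_1 = 2*1 + 0 = 2.
  i=2: a_2=4, p_2 = 4*5 + 2 = 22, q_2 = 4*2 + 1 = 9.
  i=3: a_3=4, p_3 = 4*22 + 5 = 93, q_3 = 4*9 + 2 = 38.

2/1, 5/2, 22/9, 93/38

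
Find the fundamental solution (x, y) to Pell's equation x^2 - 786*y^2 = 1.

First expand sqrt(786) as a continued fraction. With x_i = (sqrt(786) + m_i)/d_i and (m_0, d_0) = (0, 1): a_0 = floor(sqrt(786)) = 28, since 28^2 = 784 <= 786 < 841 = 29^2.
Iterate m_{i+1} = d_i*a_i - m_i, d_{i+1} = (786 - m_{i+1}^2)/d_i, a_{i+1} = floor((a_0 + m_{i+1})/d_{i+1}):
  m_1 = 1*28 - 0 = 28, d_1 = (786 - 28^2)/1 = 2/1 = 2, a_1 = floor((28 + 28)/2) = 28.
  m_2 = 2*28 - 28 = 28, d_2 = (786 - 28^2)/2 = 2/2 = 1, a_2 = floor((28 + 28)/1) = 56.
  m_3 = 1*56 - 28 = 28, d_3 = (786 - 28^2)/1 = 2/1 = 2: (m_3, d_3) = (m_1, d_1) = (28, 2), so from here the quotients repeat a_1, a_2; the period length is 2.
So sqrt(786) = [28; (28, 56)] with period length k = 2.
k is even, so the fundamental solution of x^2 - 786y^2 = 1 is (p_{k-1}, q_{k-1}) = (p_1, q_1); compute convergents through index 1.
Convergents (p_i = a_i*p_{i-1} + p_{i-2}, q_i = a_i*q_{i-1} + q_{i-2} with p_{-2}=0, p_{-1}=1, q_{-2}=1, q_{-1}=0):
  i=0: a_0=28, p_0 = 28*1 + 0 = 28, q_0 = 28*0 + 1 = 1.
  i=1: a_1=28, p_1 = 28*28 + 1 = 785, q_1 = 28*1 + 0 = 28.
Check: 785^2 - 786*28^2 = 616225 - 616224 = 1, so (x, y) = (785, 28) solves the equation, and by the theorem it is the least positive solution.

(x, y) = (785, 28)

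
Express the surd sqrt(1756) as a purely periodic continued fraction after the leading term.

Write x_i = (sqrt(1756) + m_i)/d_i with (m_0, d_0) = (0, 1). a_0 = floor(sqrt(1756)) = 41, since 41^2 = 1681 <= 1756 < 1764 = 42^2.
Iterate m_{i+1} = d_i*a_i - m_i, d_{i+1} = (1756 - m_{i+1}^2)/d_i, a_{i+1} = floor((a_0 + m_{i+1})/d_{i+1}):
  m_1 = 1*41 - 0 = 41, d_1 = (1756 - 41^2)/1 = 75/1 = 75, a_1 = floor((41 + 41)/75) = 1.
  m_2 = 75*1 - 41 = 34, d_2 = (1756 - 34^2)/75 = 600/75 = 8, a_2 = floor((41 + 34)/8) = 9.
  m_3 = 8*9 - 34 = 38, d_3 = (1756 - 38^2)/8 = 312/8 = 39, a_3 = floor((41 + 38)/39) = 2.
  m_4 = 39*2 - 38 = 40, d_4 = (1756 - 40^2)/39 = 156/39 = 4, a_4 = floor((41 + 40)/4) = 20.
  m_5 = 4*20 - 40 = 40, d_5 = (1756 - 40^2)/4 = 156/4 = 39, a_5 = floor((41 + 40)/39) = 2.
  m_6 = 39*2 - 40 = 38, d_6 = (1756 - 38^2)/39 = 312/39 = 8, a_6 = floor((41 + 38)/8) = 9.
  m_7 = 8*9 - 38 = 34, d_7 = (1756 - 34^2)/8 = 600/8 = 75, a_7 = floor((41 + 34)/75) = 1.
  m_8 = 75*1 - 34 = 41, d_8 = (1756 - 41^2)/75 = 75/75 = 1, a_8 = floor((41 + 41)/1) = 82.
  m_9 = 1*82 - 41 = 41, d_9 = (1756 - 41^2)/1 = 75/1 = 75: (m_9, d_9) = (m_1, d_1) = (41, 75), so from here the quotients repeat a_1, ..., a_8; the period length is 8.
Hence the expansion of sqrt(1756) is a_0 = 41 followed by the repeating block 1, 9, 2, 20, 2, 9, 1, 82 (period 8).

[41; (1, 9, 2, 20, 2, 9, 1, 82)]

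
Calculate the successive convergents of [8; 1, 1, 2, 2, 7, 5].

Using the convergent recurrence p_i = a_i*p_{i-1} + p_{i-2}, q_i = a_i*q_{i-1} + q_{i-2} with p_{-2}=0, p_{-1}=1, q_{-2}=1, q_{-1}=0:
  i=0: a_0=8, p_0 = 8*1 + 0 = 8, q_0 = 8*0 + 1 = 1.
  i=1: a_1=1, p_1 = 1*8 + 1 = 9, q_1 = 1*1 + 0 = 1.
  i=2: a_2=1, p_2 = 1*9 + 8 = 17, q_2 = 1*1 + 1 = 2.
  i=3: a_3=2, p_3 = 2*17 + 9 = 43, q_3 = 2*2 + 1 = 5.
  i=4: a_4=2, p_4 = 2*43 + 17 = 103, q_4 = 2*5 + 2 = 12.
  i=5: a_5=7, p_5 = 7*103 + 43 = 764, q_5 = 7*12 + 5 = 89.
  i=6: a_6=5, p_6 = 5*764 + 103 = 3923, q_6 = 5*89 + 12 = 457.

8/1, 9/1, 17/2, 43/5, 103/12, 764/89, 3923/457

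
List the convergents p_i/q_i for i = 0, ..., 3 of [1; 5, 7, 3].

1/1, 6/5, 43/36, 135/113

Using the convergent recurrence p_i = a_i*p_{i-1} + p_{i-2}, q_i = a_i*q_{i-1} + q_{i-2} with p_{-2}=0, p_{-1}=1, q_{-2}=1, q_{-1}=0:
  i=0: a_0=1, p_0 = 1*1 + 0 = 1, q_0 = 1*0 + 1 = 1.
  i=1: a_1=5, p_1 = 5*1 + 1 = 6, q_1 = 5*1 + 0 = 5.
  i=2: a_2=7, p_2 = 7*6 + 1 = 43, q_2 = 7*5 + 1 = 36.
  i=3: a_3=3, p_3 = 3*43 + 6 = 135, q_3 = 3*36 + 5 = 113.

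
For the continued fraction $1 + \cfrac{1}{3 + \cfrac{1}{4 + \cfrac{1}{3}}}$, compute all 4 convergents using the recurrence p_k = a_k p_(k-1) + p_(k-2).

1/1, 4/3, 17/13, 55/42

Using the convergent recurrence p_i = a_i*p_{i-1} + p_{i-2}, q_i = a_i*q_{i-1} + q_{i-2} with p_{-2}=0, p_{-1}=1, q_{-2}=1, q_{-1}=0:
  i=0: a_0=1, p_0 = 1*1 + 0 = 1, q_0 = 1*0 + 1 = 1.
  i=1: a_1=3, p_1 = 3*1 + 1 = 4, q_1 = 3*1 + 0 = 3.
  i=2: a_2=4, p_2 = 4*4 + 1 = 17, q_2 = 4*3 + 1 = 13.
  i=3: a_3=3, p_3 = 3*17 + 4 = 55, q_3 = 3*13 + 3 = 42.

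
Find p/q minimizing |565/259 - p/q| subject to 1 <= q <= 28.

Expand x = 565/259 as a continued fraction with the Euclidean algorithm:
  565 = 2*259 + 47, so a_0 = 2.
  259 = 5*47 + 24, so a_1 = 5.
  47 = 1*24 + 23, so a_2 = 1.
  24 = 1*23 + 1, so a_3 = 1.
  23 = 23*1 + 0, so a_4 = 23.
so x = [2; 5, 1, 1, 23].
Convergents (p_i = a_i*p_{i-1} + p_{i-2}, q_i = a_i*q_{i-1} + q_{i-2} with p_{-2}=0, p_{-1}=1, q_{-2}=1, q_{-1}=0), until the denominator exceeds 28:
  i=0: a_0=2, p_0 = 2*1 + 0 = 2, q_0 = 2*0 + 1 = 1.
  i=1: a_1=5, p_1 = 5*2 + 1 = 11, q_1 = 5*1 + 0 = 5.
  i=2: a_2=1, p_2 = 1*11 + 2 = 13, q_2 = 1*5 + 1 = 6.
  i=3: a_3=1, p_3 = 1*13 + 11 = 24, q_3 = 1*6 + 5 = 11.
  i=4: a_4=23, p_4 = 23*24 + 13 = 565, q_4 = 23*11 + 6 = 259.
q_4 = 259 > 28, so the last convergent with denominator <= 28 is p_3/q_3 = 24/11.
The closest fraction with denominator <= 28 is either p_3/q_3 or the intermediate fraction (k*p_3 + p_2)/(k*q_3 + q_2) with the largest k >= 1 whose denominator stays <= 28; these approach x as k grows, and every other convergent or intermediate fraction in range is farther away.
Largest k: floor((28 - q_2)/q_3) = floor((28 - 6)/11) = 2.
That gives (2*24 + 13)/(2*11 + 6) = 61/28.
Compare the errors: |x - 24/11| = |565*11 - 24*259|/(259*11) = 1/2849, and |x - 61/28| = |565*28 - 61*259|/(259*28) = 21/7252.
Cross-multiplying, 1*7252 = 7252 < 59829 = 21*2849, so 1/2849 is smaller: the convergent 24/11 is closer to x than 61/28.

24/11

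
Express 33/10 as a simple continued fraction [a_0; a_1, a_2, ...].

Run the Euclidean algorithm on 33 and 10; the successive quotients are the partial quotients a_0, a_1, ... (each step inverts the fractional part left over by the previous one):
  33 = 3*10 + 3, so a_0 = 3.
  10 = 3*3 + 1, so a_1 = 3.
  3 = 3*1 + 0, so a_2 = 3.
The remainder reaches 0 after 3 divisions, so the expansion has 3 partial quotients, read off in order.

[3; 3, 3]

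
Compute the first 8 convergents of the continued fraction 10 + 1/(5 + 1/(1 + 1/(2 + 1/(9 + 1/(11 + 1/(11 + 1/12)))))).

10/1, 51/5, 61/6, 173/17, 1618/159, 17971/1766, 199299/19585, 2409559/236786

Using the convergent recurrence p_i = a_i*p_{i-1} + p_{i-2}, q_i = a_i*q_{i-1} + q_{i-2} with p_{-2}=0, p_{-1}=1, q_{-2}=1, q_{-1}=0:
  i=0: a_0=10, p_0 = 10*1 + 0 = 10, q_0 = 10*0 + 1 = 1.
  i=1: a_1=5, p_1 = 5*10 + 1 = 51, q_1 = 5*1 + 0 = 5.
  i=2: a_2=1, p_2 = 1*51 + 10 = 61, q_2 = 1*5 + 1 = 6.
  i=3: a_3=2, p_3 = 2*61 + 51 = 173, q_3 = 2*6 + 5 = 17.
  i=4: a_4=9, p_4 = 9*173 + 61 = 1618, q_4 = 9*17 + 6 = 159.
  i=5: a_5=11, p_5 = 11*1618 + 173 = 17971, q_5 = 11*159 + 17 = 1766.
  i=6: a_6=11, p_6 = 11*17971 + 1618 = 199299, q_6 = 11*1766 + 159 = 19585.
  i=7: a_7=12, p_7 = 12*199299 + 17971 = 2409559, q_7 = 12*19585 + 1766 = 236786.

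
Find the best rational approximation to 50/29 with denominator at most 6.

Expand x = 50/29 as a continued fraction with the Euclidean algorithm:
  50 = 1*29 + 21, so a_0 = 1.
  29 = 1*21 + 8, so a_1 = 1.
  21 = 2*8 + 5, so a_2 = 2.
  8 = 1*5 + 3, so a_3 = 1.
  5 = 1*3 + 2, so a_4 = 1.
  3 = 1*2 + 1, so a_5 = 1.
  2 = 2*1 + 0, so a_6 = 2.
so x = [1; 1, 2, 1, 1, 1, 2].
Convergents (p_i = a_i*p_{i-1} + p_{i-2}, q_i = a_i*q_{i-1} + q_{i-2} with p_{-2}=0, p_{-1}=1, q_{-2}=1, q_{-1}=0), until the denominator exceeds 6:
  i=0: a_0=1, p_0 = 1*1 + 0 = 1, q_0 = 1*0 + 1 = 1.
  i=1: a_1=1, p_1 = 1*1 + 1 = 2, q_1 = 1*1 + 0 = 1.
  i=2: a_2=2, p_2 = 2*2 + 1 = 5, q_2 = 2*1 + 1 = 3.
  i=3: a_3=1, p_3 = 1*5 + 2 = 7, q_3 = 1*3 + 1 = 4.
  i=4: a_4=1, p_4 = 1*7 + 5 = 12, q_4 = 1*4 + 3 = 7.
q_4 = 7 > 6, so the last convergent with denominator <= 6 is p_3/q_3 = 7/4.
The closest fraction with denominator <= 6 is either p_3/q_3 or the intermediate fraction (k*p_3 + p_2)/(k*q_3 + q_2) with the largest k >= 1 whose denominator stays <= 6; these approach x as k grows, and every other convergent or intermediate fraction in range is farther away.
Largest k: floor((6 - q_2)/q_3) = floor((6 - 3)/4) = 0.
Since k = 0, no intermediate fraction beyond p_3/q_3 has denominator <= 6, so the convergent 7/4 is the closest (its error is |50*4 - 7*29|/(29*4) = 3/116).

7/4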